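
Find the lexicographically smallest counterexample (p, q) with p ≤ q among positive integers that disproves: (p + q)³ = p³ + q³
(p, q) = (1, 1)

Substituting (1, 1) into the claim:
LHS = (1 + 1)³ = 8
RHS = 1³ + 1³ = 2

Since LHS ≠ RHS, this pair disproves the claim, and no lexicographically smaller pair (p ≤ q, positive integers) does.

For instance (4, 6) is also a counterexample (LHS = 1000, RHS = 280), but it's lexicographically larger.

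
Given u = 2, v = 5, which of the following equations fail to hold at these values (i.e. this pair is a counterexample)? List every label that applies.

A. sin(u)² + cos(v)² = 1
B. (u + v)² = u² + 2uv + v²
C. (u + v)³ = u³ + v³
Evaluating each claim at the given values:
A. LHS = cos(5)² + sin(2)² ≈ 0.9073, RHS = 1 → fails here (LHS ≠ RHS)
B. LHS = 49, RHS = 49 → holds here (LHS = RHS)
C. LHS = 343, RHS = 133 → fails here (LHS ≠ RHS)

Answer: A, C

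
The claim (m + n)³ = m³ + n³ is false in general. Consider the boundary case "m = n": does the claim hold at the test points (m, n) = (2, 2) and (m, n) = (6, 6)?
No, fails at both test points

At (2, 2): LHS = 64 ≠ RHS = 16
At (6, 6): LHS = 1728 ≠ RHS = 432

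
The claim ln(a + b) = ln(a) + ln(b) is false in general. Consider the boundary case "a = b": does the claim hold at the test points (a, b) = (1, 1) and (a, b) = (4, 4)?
No, fails at both test points

At (1, 1): LHS = ln(2) ≈ 0.6931 ≠ RHS = 0
At (4, 4): LHS = ln(8) ≈ 2.079 ≠ RHS = 2·ln(4) ≈ 2.773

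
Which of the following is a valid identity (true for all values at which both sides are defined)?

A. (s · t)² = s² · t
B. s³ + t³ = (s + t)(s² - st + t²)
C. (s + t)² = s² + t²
B

A: fails at (2, 4) — LHS = 64, RHS = 16.
B: holds — e.g. at (2, 2), both sides equal 16.
C: fails at (4, 6) — LHS = 100, RHS = 52.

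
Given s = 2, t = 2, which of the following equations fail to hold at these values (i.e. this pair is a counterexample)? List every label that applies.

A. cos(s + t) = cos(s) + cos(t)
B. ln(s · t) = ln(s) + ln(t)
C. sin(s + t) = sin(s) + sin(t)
A, C

Evaluating each claim at the given values:
A. LHS = cos(4) ≈ -0.6536, RHS = 2·cos(2) ≈ -0.8323 → fails here (LHS ≠ RHS)
B. LHS = ln(4) ≈ 1.386, RHS = 2·ln(2) ≈ 1.386 → holds here (LHS = RHS)
C. LHS = sin(4) ≈ -0.7568, RHS = 2·sin(2) ≈ 1.819 → fails here (LHS ≠ RHS)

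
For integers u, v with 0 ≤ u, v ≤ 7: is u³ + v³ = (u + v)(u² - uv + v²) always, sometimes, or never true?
Always true

The identity holds for every pair in the range. For instance at (u, v) = (1, 3): both sides equal 28.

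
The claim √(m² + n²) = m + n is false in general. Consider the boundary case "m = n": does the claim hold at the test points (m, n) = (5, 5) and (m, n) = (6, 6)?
At (5, 5): LHS = 5·√(2) ≈ 7.071 ≠ RHS = 10
At (6, 6): LHS = 6·√(2) ≈ 8.485 ≠ RHS = 12

Answer: No, fails at both test points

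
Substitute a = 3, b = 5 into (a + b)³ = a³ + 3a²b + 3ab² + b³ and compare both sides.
LHS = (3 + 5)³ = 512
RHS = 3³ + 3·3²·5 + 3·3·5² + 5³ = 512

LHS = RHS: the two sides agree.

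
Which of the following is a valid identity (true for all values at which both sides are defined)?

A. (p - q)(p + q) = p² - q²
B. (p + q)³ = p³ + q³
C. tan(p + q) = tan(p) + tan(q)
A

A: holds — e.g. at (5, 8), both sides equal -39.
B: fails at (2, 2) — LHS = 64, RHS = 16.
C: fails at (1, 1) — LHS = tan(2) ≈ -2.185, RHS = 2·tan(1) ≈ 3.115.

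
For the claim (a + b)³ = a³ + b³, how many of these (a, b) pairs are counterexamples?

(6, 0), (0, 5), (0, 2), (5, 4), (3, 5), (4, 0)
2

Testing each pair:
(6, 0): LHS = 216, RHS = 216 → satisfies claim
(0, 5): LHS = 125, RHS = 125 → satisfies claim
(0, 2): LHS = 8, RHS = 8 → satisfies claim
(5, 4): LHS = 729, RHS = 189 → counterexample
(3, 5): LHS = 512, RHS = 152 → counterexample
(4, 0): LHS = 64, RHS = 64 → satisfies claim

That makes 2 counterexamples.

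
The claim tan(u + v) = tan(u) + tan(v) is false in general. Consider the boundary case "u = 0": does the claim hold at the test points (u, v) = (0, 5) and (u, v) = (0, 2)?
At (0, 5): LHS = tan(5) ≈ -3.381, RHS = tan(5) ≈ -3.381 → equal
At (0, 2): LHS = tan(2) ≈ -2.185, RHS = tan(2) ≈ -2.185 → equal

So the claim does hold at both of these boundary points, even though it is not an identity.

Answer: Yes, holds at both test points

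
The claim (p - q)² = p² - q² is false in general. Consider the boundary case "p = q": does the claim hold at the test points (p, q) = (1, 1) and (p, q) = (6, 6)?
Yes, holds at both test points

At (1, 1): LHS = 0, RHS = 0 → equal
At (6, 6): LHS = 0, RHS = 0 → equal

So the claim does hold at both of these boundary points, even though it is not an identity.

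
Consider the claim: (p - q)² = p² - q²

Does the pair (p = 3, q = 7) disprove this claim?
Substituting p = 3, q = 7:
LHS = (3 - 7)² = 16
RHS = 3² - 7² = -40

Since LHS ≠ RHS, this pair disproves the claim.

Answer: Yes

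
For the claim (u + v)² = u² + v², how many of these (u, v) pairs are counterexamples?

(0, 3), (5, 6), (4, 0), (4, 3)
2

Testing each pair:
(0, 3): LHS = 9, RHS = 9 → satisfies claim
(5, 6): LHS = 121, RHS = 61 → counterexample
(4, 0): LHS = 16, RHS = 16 → satisfies claim
(4, 3): LHS = 49, RHS = 25 → counterexample

That makes 2 counterexamples.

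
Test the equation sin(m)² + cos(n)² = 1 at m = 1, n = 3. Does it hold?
Fails

Substituting m = 1, n = 3:

LHS = sin(1)² + cos(3)² ≈ 1.688
RHS = 1

LHS ≠ RHS, so the equation does not hold at this point.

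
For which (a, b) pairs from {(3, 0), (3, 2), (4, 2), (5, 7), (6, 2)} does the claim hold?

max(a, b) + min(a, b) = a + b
All pairs

Testing each pair:
(3, 0): LHS = 3, RHS = 3 → holds
(3, 2): LHS = 5, RHS = 5 → holds
(4, 2): LHS = 6, RHS = 6 → holds
(5, 7): LHS = 12, RHS = 12 → holds
(6, 2): LHS = 8, RHS = 8 → holds

Every pair satisfies the claim.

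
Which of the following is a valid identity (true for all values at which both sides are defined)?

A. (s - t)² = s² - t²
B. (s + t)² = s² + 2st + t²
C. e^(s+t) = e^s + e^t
B

A: fails at (1, 3) — LHS = 4, RHS = -8.
B: holds — e.g. at (4, 4), both sides equal 64.
C: fails at (4, 4) — LHS = e^8 ≈ 2981, RHS = 2·e^4 ≈ 109.2.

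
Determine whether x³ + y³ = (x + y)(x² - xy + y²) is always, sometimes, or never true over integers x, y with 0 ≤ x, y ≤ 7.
The identity holds for every pair in the range. For instance at (x, y) = (3, 3): both sides equal 54.

Answer: Always true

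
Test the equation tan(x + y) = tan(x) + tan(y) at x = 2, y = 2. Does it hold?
Substituting x = 2, y = 2:

LHS = tan(2 + 2) = tan(4) ≈ 1.158
RHS = tan(2) + tan(2) = 2·tan(2) ≈ -4.37

LHS ≠ RHS, so the equation does not hold at this point.

Answer: Fails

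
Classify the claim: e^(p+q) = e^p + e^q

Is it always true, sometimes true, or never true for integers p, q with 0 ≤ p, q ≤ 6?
Never true

The claim fails for every pair in the range. For instance at (p, q) = (5, 3): LHS = e^8 ≈ 2981, RHS = e^3 + e^5 ≈ 168.5.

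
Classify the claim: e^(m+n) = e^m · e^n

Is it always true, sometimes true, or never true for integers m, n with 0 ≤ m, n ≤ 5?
Always true

The identity holds for every pair in the range. For instance at (m, n) = (2, 1): both sides equal e^3 ≈ 20.09.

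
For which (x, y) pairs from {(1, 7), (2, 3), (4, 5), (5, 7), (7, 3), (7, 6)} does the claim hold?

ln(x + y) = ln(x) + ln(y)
None

Testing each pair:
(1, 7): LHS = ln(8) ≈ 2.079, RHS = ln(7) ≈ 1.946 → fails
(2, 3): LHS = ln(5) ≈ 1.609, RHS = ln(2) + ln(3) ≈ 1.792 → fails
(4, 5): LHS = ln(9) ≈ 2.197, RHS = ln(4) + ln(5) ≈ 2.996 → fails
(5, 7): LHS = ln(12) ≈ 2.485, RHS = ln(5) + ln(7) ≈ 3.555 → fails
(7, 3): LHS = ln(10) ≈ 2.303, RHS = ln(3) + ln(7) ≈ 3.045 → fails
(7, 6): LHS = ln(13) ≈ 2.565, RHS = ln(6) + ln(7) ≈ 3.738 → fails

No pair satisfies the claim.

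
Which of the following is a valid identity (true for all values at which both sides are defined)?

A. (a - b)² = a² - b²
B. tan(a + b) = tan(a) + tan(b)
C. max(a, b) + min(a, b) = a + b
A: fails at (2, 3) — LHS = 1, RHS = -5.
B: fails at (1, 2) — LHS = tan(3) ≈ -0.1425, RHS = tan(2) + tan(1) ≈ -0.6276.
C: holds — e.g. at (2, 2), both sides equal 4.

Answer: C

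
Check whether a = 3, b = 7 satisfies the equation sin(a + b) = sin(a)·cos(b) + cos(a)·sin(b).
Substituting a = 3, b = 7:

LHS = sin(3 + 7) = sin(10) ≈ -0.544
RHS = sin(3)·cos(7) + cos(3)·sin(7) = sin(7)·cos(3) + sin(3)·cos(7) ≈ -0.544

LHS = RHS, so the equation holds at this point.

Answer: Holds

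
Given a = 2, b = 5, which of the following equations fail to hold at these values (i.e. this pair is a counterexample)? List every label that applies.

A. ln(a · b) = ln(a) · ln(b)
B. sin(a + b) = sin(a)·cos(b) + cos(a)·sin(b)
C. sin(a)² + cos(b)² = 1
Evaluating each claim at the given values:
A. LHS = ln(10) ≈ 2.303, RHS = ln(2)·ln(5) ≈ 1.116 → fails here (LHS ≠ RHS)
B. LHS = sin(7) ≈ 0.657, RHS = sin(2)·cos(5) + sin(5)·cos(2) ≈ 0.657 → holds here (LHS = RHS)
C. LHS = cos(5)² + sin(2)² ≈ 0.9073, RHS = 1 → fails here (LHS ≠ RHS)

Answer: A, C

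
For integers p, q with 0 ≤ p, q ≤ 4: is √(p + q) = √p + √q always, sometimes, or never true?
It holds at (p, q) = (0, 2) (both sides equal √(2) ≈ 1.414), but fails at (p, q) = (1, 4) (LHS = √(5) ≈ 2.236, RHS = 3).

Answer: Sometimes true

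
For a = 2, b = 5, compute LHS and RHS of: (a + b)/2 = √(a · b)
LHS = (2 + 5)/2 = 7/2
RHS = √(2 · 5) = √(10) ≈ 3.162

LHS ≠ RHS (they differ by about 0.3377), so the equation does not hold here.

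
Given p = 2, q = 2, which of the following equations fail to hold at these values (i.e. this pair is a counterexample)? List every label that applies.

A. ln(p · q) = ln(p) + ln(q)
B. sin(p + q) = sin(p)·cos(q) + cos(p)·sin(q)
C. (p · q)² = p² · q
Evaluating each claim at the given values:
A. LHS = ln(4) ≈ 1.386, RHS = 2·ln(2) ≈ 1.386 → holds here (LHS = RHS)
B. LHS = sin(4) ≈ -0.7568, RHS = 2·sin(2)·cos(2) ≈ -0.7568 → holds here (LHS = RHS)
C. LHS = 16, RHS = 8 → fails here (LHS ≠ RHS)

Answer: C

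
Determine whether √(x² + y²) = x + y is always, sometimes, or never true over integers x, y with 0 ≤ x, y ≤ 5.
It holds at (x, y) = (0, 3) (both sides equal 3), but fails at (x, y) = (5, 3) (LHS = √(34) ≈ 5.831, RHS = 8).

Answer: Sometimes true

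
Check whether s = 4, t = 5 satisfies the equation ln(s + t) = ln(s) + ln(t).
Fails

Substituting s = 4, t = 5:

LHS = ln(4 + 5) = ln(9) ≈ 2.197
RHS = ln(4) + ln(5) ≈ 2.996

LHS ≠ RHS, so the equation does not hold at this point.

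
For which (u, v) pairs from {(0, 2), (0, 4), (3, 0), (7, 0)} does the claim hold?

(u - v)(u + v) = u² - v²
Testing each pair:
(0, 2): LHS = -4, RHS = -4 → holds
(0, 4): LHS = -16, RHS = -16 → holds
(3, 0): LHS = 9, RHS = 9 → holds
(7, 0): LHS = 49, RHS = 49 → holds

Every pair satisfies the claim.

Answer: All pairs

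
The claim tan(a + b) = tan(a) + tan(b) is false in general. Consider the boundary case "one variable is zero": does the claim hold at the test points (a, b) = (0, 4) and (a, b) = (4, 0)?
At (0, 4): LHS = tan(4) ≈ 1.158, RHS = tan(4) ≈ 1.158 → equal
At (4, 0): LHS = tan(4) ≈ 1.158, RHS = tan(4) ≈ 1.158 → equal

So the claim does hold at both of these boundary points, even though it is not an identity.

Answer: Yes, holds at both test points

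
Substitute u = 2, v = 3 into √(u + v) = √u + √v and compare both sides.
LHS = √(2 + 3) = √(5) ≈ 2.236
RHS = √2 + √3 = √(2) + √(3) ≈ 3.146

LHS ≠ RHS (they differ by about 0.9102), so the equation does not hold here.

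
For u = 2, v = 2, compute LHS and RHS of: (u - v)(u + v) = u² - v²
LHS = (2 - 2)(2 + 2) = 0
RHS = 2² - 2² = 0

LHS = RHS: the two sides agree.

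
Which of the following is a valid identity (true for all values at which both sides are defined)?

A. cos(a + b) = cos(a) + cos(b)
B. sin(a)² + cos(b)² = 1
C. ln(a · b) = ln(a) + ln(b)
C

A: fails at (1, 5) — LHS = cos(6) ≈ 0.9602, RHS = cos(5) + cos(1) ≈ 0.824.
B: fails at (1, 3) — LHS = sin(1)² + cos(3)² ≈ 1.688, RHS = 1.
C: holds — e.g. at (2, 4), both sides equal ln(8) ≈ 2.079.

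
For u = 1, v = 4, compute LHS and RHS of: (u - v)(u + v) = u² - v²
LHS = (1 - 4)(1 + 4) = -15
RHS = 1² - 4² = -15

LHS = RHS: the two sides agree.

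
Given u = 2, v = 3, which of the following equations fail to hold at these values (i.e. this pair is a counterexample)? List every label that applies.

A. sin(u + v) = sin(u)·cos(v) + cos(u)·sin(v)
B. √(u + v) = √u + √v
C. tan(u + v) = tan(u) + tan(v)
B, C

Evaluating each claim at the given values:
A. LHS = sin(5) ≈ -0.9589, RHS = sin(2)·cos(3) + sin(3)·cos(2) ≈ -0.9589 → holds here (LHS = RHS)
B. LHS = √(5) ≈ 2.236, RHS = √(2) + √(3) ≈ 3.146 → fails here (LHS ≠ RHS)
C. LHS = tan(5) ≈ -3.381, RHS = tan(2) + tan(3) ≈ -2.328 → fails here (LHS ≠ RHS)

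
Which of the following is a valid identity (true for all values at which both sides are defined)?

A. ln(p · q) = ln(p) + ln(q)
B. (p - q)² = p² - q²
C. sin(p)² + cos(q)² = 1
A

A: holds — e.g. at (3, 4), both sides equal ln(12) ≈ 2.485.
B: fails at (2, 3) — LHS = 1, RHS = -5.
C: fails at (0, 1) — LHS = cos(1)² ≈ 0.2919, RHS = 1.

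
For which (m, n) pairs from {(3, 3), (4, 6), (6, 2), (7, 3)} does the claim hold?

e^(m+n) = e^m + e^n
None

Testing each pair:
(3, 3): LHS = e^6 ≈ 403.4, RHS = 2·e^3 ≈ 40.17 → fails
(4, 6): LHS = e^10 ≈ 22026.5, RHS = e^4 + e^6 ≈ 458 → fails
(6, 2): LHS = e^8 ≈ 2981, RHS = e^2 + e^6 ≈ 410.8 → fails
(7, 3): LHS = e^10 ≈ 22026.5, RHS = e^3 + e^7 ≈ 1117 → fails

No pair satisfies the claim.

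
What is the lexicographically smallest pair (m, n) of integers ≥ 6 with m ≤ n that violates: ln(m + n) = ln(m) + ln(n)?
(m, n) = (6, 6)

Substituting (6, 6) into the claim:
LHS = ln(6 + 6) = ln(12) ≈ 2.485
RHS = ln(6) + ln(6) = 2·ln(6) ≈ 3.584

Since LHS ≠ RHS, this pair disproves the claim, and no lexicographically smaller pair (m ≤ n, integers ≥ 6) does.

For instance (6, 11) is also a counterexample (LHS = ln(17) ≈ 2.833, RHS = ln(6) + ln(11) ≈ 4.19), but it's lexicographically larger.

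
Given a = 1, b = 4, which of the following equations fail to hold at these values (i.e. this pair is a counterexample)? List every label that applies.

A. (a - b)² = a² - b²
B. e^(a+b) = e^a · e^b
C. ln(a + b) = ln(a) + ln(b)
Evaluating each claim at the given values:
A. LHS = 9, RHS = -15 → fails here (LHS ≠ RHS)
B. LHS = e^5 ≈ 148.4, RHS = e^5 ≈ 148.4 → holds here (LHS = RHS)
C. LHS = ln(5) ≈ 1.609, RHS = ln(4) ≈ 1.386 → fails here (LHS ≠ RHS)

Answer: A, C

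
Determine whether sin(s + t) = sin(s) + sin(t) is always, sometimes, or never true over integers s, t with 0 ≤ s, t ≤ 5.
It holds at (s, t) = (0, 3) (both sides equal sin(3) ≈ 0.1411), but fails at (s, t) = (3, 3) (LHS = sin(6) ≈ -0.2794, RHS = 2·sin(3) ≈ 0.2822).

Answer: Sometimes true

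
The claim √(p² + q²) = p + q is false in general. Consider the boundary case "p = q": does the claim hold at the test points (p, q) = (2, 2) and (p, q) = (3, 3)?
At (2, 2): LHS = 2·√(2) ≈ 2.828 ≠ RHS = 4
At (3, 3): LHS = 3·√(2) ≈ 4.243 ≠ RHS = 6

Answer: No, fails at both test points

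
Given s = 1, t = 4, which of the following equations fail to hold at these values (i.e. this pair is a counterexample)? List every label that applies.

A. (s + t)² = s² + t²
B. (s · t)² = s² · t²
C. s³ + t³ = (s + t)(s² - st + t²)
Evaluating each claim at the given values:
A. LHS = 25, RHS = 17 → fails here (LHS ≠ RHS)
B. LHS = 16, RHS = 16 → holds here (LHS = RHS)
C. LHS = 65, RHS = 65 → holds here (LHS = RHS)

Answer: A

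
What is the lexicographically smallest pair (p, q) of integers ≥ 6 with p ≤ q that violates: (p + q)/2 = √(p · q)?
(p, q) = (6, 7)

Substituting (6, 7) into the claim:
LHS = (6 + 7)/2 = 13/2
RHS = √(6 · 7) = √(42) ≈ 6.481

Since LHS ≠ RHS, this pair disproves the claim, and no lexicographically smaller pair (p ≤ q, integers ≥ 6) does.

For instance (9, 10) is also a counterexample (LHS = 19/2, RHS = 3·√(10) ≈ 9.487), but it's lexicographically larger.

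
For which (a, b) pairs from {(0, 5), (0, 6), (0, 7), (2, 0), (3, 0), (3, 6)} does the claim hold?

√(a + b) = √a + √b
(0, 5), (0, 6), (0, 7), (2, 0), (3, 0)

Testing each pair:
(0, 5): LHS = √(5) ≈ 2.236, RHS = √(5) ≈ 2.236 → holds
(0, 6): LHS = √(6) ≈ 2.449, RHS = √(6) ≈ 2.449 → holds
(0, 7): LHS = √(7) ≈ 2.646, RHS = √(7) ≈ 2.646 → holds
(2, 0): LHS = √(2) ≈ 1.414, RHS = √(2) ≈ 1.414 → holds
(3, 0): LHS = √(3) ≈ 1.732, RHS = √(3) ≈ 1.732 → holds
(3, 6): LHS = 3, RHS = √(3) + √(6) ≈ 4.182 → fails

5 of 6 pairs satisfy the claim.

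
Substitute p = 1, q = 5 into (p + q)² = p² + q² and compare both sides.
LHS = (1 + 5)² = 36
RHS = 1² + 5² = 26

LHS ≠ RHS, so the equation does not hold here.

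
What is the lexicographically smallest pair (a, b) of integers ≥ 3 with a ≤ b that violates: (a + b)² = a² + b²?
(a, b) = (3, 3)

Substituting (3, 3) into the claim:
LHS = (3 + 3)² = 36
RHS = 3² + 3² = 18

Since LHS ≠ RHS, this pair disproves the claim, and no lexicographically smaller pair (a ≤ b, integers ≥ 3) does.

For instance (3, 4) is also a counterexample (LHS = 49, RHS = 25), but it's lexicographically larger.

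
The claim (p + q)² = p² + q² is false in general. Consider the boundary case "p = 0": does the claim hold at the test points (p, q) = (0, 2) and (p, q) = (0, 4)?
At (0, 2): LHS = 4, RHS = 4 → equal
At (0, 4): LHS = 16, RHS = 16 → equal

So the claim does hold at both of these boundary points, even though it is not an identity.

Answer: Yes, holds at both test points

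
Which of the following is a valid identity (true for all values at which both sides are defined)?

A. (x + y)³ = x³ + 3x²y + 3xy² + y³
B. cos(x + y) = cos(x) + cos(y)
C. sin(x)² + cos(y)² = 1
A

A: holds — e.g. at (4, 6), both sides equal 1000.
B: fails at (1, 5) — LHS = cos(6) ≈ 0.9602, RHS = cos(5) + cos(1) ≈ 0.824.
C: fails at (1, 4) — LHS = cos(4)² + sin(1)² ≈ 1.135, RHS = 1.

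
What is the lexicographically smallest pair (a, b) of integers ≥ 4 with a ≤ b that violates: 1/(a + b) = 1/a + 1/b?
Substituting (4, 4) into the claim:
LHS = 1/(4 + 4) = 1/8
RHS = 1/4 + 1/4 = 1/2

Since LHS ≠ RHS, this pair disproves the claim, and no lexicographically smaller pair (a ≤ b, integers ≥ 4) does.

For instance (10, 11) is also a counterexample (LHS = 1/21, RHS = 21/110), but it's lexicographically larger.

Answer: (a, b) = (4, 4)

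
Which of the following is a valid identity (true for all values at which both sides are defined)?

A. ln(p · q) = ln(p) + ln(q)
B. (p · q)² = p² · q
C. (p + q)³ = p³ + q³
A: holds — e.g. at (3, 7), both sides equal ln(21) ≈ 3.045.
B: fails at (5, 8) — LHS = 1600, RHS = 200.
C: fails at (6, 7) — LHS = 2197, RHS = 559.

Answer: A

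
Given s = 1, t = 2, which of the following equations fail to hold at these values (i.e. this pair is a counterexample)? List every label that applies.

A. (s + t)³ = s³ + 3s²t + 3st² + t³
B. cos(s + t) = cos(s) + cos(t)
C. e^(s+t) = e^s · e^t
B

Evaluating each claim at the given values:
A. LHS = 27, RHS = 27 → holds here (LHS = RHS)
B. LHS = cos(3) ≈ -0.99, RHS = cos(2) + cos(1) ≈ 0.1242 → fails here (LHS ≠ RHS)
C. LHS = e^3 ≈ 20.09, RHS = e^3 ≈ 20.09 → holds here (LHS = RHS)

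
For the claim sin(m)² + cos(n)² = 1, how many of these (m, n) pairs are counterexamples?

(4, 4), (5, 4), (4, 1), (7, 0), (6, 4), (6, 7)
5

Testing each pair:
(4, 4): LHS = cos(4)² + sin(4)² = 1, RHS = 1 → satisfies claim
(5, 4): LHS = cos(4)² + sin(5)² ≈ 1.347, RHS = 1 → counterexample
(4, 1): LHS = cos(1)² + sin(4)² ≈ 0.8647, RHS = 1 → counterexample
(7, 0): LHS = sin(7)² + 1 ≈ 1.432, RHS = 1 → counterexample
(6, 4): LHS = sin(6)² + cos(4)² ≈ 0.5053, RHS = 1 → counterexample
(6, 7): LHS = sin(6)² + cos(7)² ≈ 0.6464, RHS = 1 → counterexample

That makes 5 counterexamples.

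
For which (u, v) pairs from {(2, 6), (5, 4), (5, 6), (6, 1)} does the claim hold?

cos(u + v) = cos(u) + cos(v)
Testing each pair:
(2, 6): LHS = cos(8) ≈ -0.1455, RHS = cos(2) + cos(6) ≈ 0.544 → fails
(5, 4): LHS = cos(9) ≈ -0.9111, RHS = cos(4) + cos(5) ≈ -0.37 → fails
(5, 6): LHS = cos(11) ≈ 0.004426, RHS = cos(5) + cos(6) ≈ 1.244 → fails
(6, 1): LHS = cos(7) ≈ 0.7539, RHS = cos(1) + cos(6) ≈ 1.5 → fails

No pair satisfies the claim.

Answer: None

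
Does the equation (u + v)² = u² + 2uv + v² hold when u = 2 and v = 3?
Substituting u = 2, v = 3:

LHS = (2 + 3)² = 25
RHS = 2² + 2·2·3 + 3² = 25

LHS = RHS, so the equation holds at this point.

Answer: Holds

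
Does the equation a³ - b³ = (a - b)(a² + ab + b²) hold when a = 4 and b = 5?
Holds

Substituting a = 4, b = 5:

LHS = 4³ - 5³ = -61
RHS = (4 - 5)(4² + 4·5 + 5²) = -61

LHS = RHS, so the equation holds at this point.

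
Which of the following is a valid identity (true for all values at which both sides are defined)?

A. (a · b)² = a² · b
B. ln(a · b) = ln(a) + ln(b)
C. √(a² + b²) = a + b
B

A: fails at (5, 8) — LHS = 1600, RHS = 200.
B: holds — e.g. at (1, 1), both sides equal 0.
C: fails at (4, 4) — LHS = 4·√(2) ≈ 5.657, RHS = 8.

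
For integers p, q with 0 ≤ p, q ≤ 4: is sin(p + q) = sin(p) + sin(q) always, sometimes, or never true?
It holds at (p, q) = (0, 0) (both sides equal 0), but fails at (p, q) = (3, 3) (LHS = sin(6) ≈ -0.2794, RHS = 2·sin(3) ≈ 0.2822).

Answer: Sometimes true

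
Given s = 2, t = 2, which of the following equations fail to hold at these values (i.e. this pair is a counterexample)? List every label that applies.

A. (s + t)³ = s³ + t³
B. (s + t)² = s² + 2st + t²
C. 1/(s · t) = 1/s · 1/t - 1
Evaluating each claim at the given values:
A. LHS = 64, RHS = 16 → fails here (LHS ≠ RHS)
B. LHS = 16, RHS = 16 → holds here (LHS = RHS)
C. LHS = 1/4, RHS = -3/4 → fails here (LHS ≠ RHS)

Answer: A, C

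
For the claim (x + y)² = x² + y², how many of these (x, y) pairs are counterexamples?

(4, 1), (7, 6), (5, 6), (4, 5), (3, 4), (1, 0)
Testing each pair:
(4, 1): LHS = 25, RHS = 17 → counterexample
(7, 6): LHS = 169, RHS = 85 → counterexample
(5, 6): LHS = 121, RHS = 61 → counterexample
(4, 5): LHS = 81, RHS = 41 → counterexample
(3, 4): LHS = 49, RHS = 25 → counterexample
(1, 0): LHS = 1, RHS = 1 → satisfies claim

That makes 5 counterexamples.

Answer: 5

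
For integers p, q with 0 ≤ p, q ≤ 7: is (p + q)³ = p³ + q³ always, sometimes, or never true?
Sometimes true

It holds at (p, q) = (6, 0) (both sides equal 216), but fails at (p, q) = (6, 1) (LHS = 343, RHS = 217).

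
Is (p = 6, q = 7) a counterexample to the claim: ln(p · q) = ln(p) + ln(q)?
No

Substituting p = 6, q = 7:
LHS = ln(6 · 7) = ln(42) ≈ 3.738
RHS = ln(6) + ln(7) ≈ 3.738

The sides agree, so this pair does not disprove the claim.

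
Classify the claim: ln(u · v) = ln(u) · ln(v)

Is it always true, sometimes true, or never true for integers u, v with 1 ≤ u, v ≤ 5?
It holds at (u, v) = (1, 1) (both sides equal 0), but fails at (u, v) = (4, 5) (LHS = ln(20) ≈ 2.996, RHS = ln(4)·ln(5) ≈ 2.231).

Answer: Sometimes true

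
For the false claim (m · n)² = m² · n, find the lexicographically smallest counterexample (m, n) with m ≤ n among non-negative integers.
At (0, 1): both sides equal 0, so it holds there.

Substituting (1, 2) into the claim:
LHS = (1 · 2)² = 4
RHS = 1² · 2 = 2

Since LHS ≠ RHS, this pair disproves the claim, and no lexicographically smaller pair (m ≤ n, non-negative integers) does.

For instance (2, 5) is also a counterexample (LHS = 100, RHS = 20), but it's lexicographically larger.

Answer: (m, n) = (1, 2)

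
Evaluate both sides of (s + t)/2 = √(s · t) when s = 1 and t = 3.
LHS = (1 + 3)/2 = 2
RHS = √(1 · 3) = √(3) ≈ 1.732

LHS ≠ RHS (they differ by about 0.2679), so the equation does not hold here.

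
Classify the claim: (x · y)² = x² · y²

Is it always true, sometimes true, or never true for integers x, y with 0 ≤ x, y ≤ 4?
Always true

The identity holds for every pair in the range. For instance at (x, y) = (0, 1): both sides equal 0.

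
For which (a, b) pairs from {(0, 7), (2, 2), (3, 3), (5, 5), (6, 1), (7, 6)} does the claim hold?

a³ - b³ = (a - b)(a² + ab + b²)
All pairs

Testing each pair:
(0, 7): LHS = -343, RHS = -343 → holds
(2, 2): LHS = 0, RHS = 0 → holds
(3, 3): LHS = 0, RHS = 0 → holds
(5, 5): LHS = 0, RHS = 0 → holds
(6, 1): LHS = 215, RHS = 215 → holds
(7, 6): LHS = 127, RHS = 127 → holds

Every pair satisfies the claim.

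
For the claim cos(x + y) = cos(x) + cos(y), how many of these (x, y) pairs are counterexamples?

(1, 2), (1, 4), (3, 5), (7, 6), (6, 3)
Testing each pair:
(1, 2): LHS = cos(3) ≈ -0.99, RHS = cos(2) + cos(1) ≈ 0.1242 → counterexample
(1, 4): LHS = cos(5) ≈ 0.2837, RHS = cos(4) + cos(1) ≈ -0.1133 → counterexample
(3, 5): LHS = cos(8) ≈ -0.1455, RHS = cos(3) + cos(5) ≈ -0.7063 → counterexample
(7, 6): LHS = cos(13) ≈ 0.9074, RHS = cos(7) + cos(6) ≈ 1.714 → counterexample
(6, 3): LHS = cos(9) ≈ -0.9111, RHS = cos(3) + cos(6) ≈ -0.02982 → counterexample

That makes 5 counterexamples.

Answer: 5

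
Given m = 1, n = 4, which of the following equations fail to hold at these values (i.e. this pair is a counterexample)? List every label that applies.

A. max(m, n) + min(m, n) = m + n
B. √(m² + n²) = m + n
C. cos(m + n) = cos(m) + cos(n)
B, C

Evaluating each claim at the given values:
A. LHS = 5, RHS = 5 → holds here (LHS = RHS)
B. LHS = √(17) ≈ 4.123, RHS = 5 → fails here (LHS ≠ RHS)
C. LHS = cos(5) ≈ 0.2837, RHS = cos(4) + cos(1) ≈ -0.1133 → fails here (LHS ≠ RHS)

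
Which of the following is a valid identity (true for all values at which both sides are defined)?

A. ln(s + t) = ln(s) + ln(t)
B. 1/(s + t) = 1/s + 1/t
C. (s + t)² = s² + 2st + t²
A: fails at (4, 4) — LHS = ln(8) ≈ 2.079, RHS = 2·ln(4) ≈ 2.773.
B: fails at (4, 4) — LHS = 1/8, RHS = 1/2.
C: holds — e.g. at (2, 3), both sides equal 25.

Answer: C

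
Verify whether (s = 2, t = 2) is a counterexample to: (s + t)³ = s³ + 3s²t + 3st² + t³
Substituting s = 2, t = 2:
LHS = (2 + 2)³ = 64
RHS = 2³ + 3·2²·2 + 3·2·2² + 2³ = 64

The sides agree, so this pair does not disprove the claim.

Answer: No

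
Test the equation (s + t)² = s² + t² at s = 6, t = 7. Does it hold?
Fails

Substituting s = 6, t = 7:

LHS = (6 + 7)² = 169
RHS = 6² + 7² = 85

LHS ≠ RHS, so the equation does not hold at this point.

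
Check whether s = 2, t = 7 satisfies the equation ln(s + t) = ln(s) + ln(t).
Fails

Substituting s = 2, t = 7:

LHS = ln(2 + 7) = ln(9) ≈ 2.197
RHS = ln(2) + ln(7) ≈ 2.639

LHS ≠ RHS, so the equation does not hold at this point.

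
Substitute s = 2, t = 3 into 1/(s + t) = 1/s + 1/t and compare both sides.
LHS = 1/(2 + 3) = 1/5
RHS = 1/2 + 1/3 = 5/6

LHS ≠ RHS, so the equation does not hold here.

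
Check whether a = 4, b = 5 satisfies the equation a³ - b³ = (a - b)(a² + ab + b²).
Substituting a = 4, b = 5:

LHS = 4³ - 5³ = -61
RHS = (4 - 5)(4² + 4·5 + 5²) = -61

LHS = RHS, so the equation holds at this point.

Answer: Holds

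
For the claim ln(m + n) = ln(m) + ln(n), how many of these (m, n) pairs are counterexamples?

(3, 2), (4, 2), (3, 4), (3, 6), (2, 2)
Testing each pair:
(3, 2): LHS = ln(5) ≈ 1.609, RHS = ln(2) + ln(3) ≈ 1.792 → counterexample
(4, 2): LHS = ln(6) ≈ 1.792, RHS = ln(2) + ln(4) ≈ 2.079 → counterexample
(3, 4): LHS = ln(7) ≈ 1.946, RHS = ln(3) + ln(4) ≈ 2.485 → counterexample
(3, 6): LHS = ln(9) ≈ 2.197, RHS = ln(3) + ln(6) ≈ 2.89 → counterexample
(2, 2): LHS = ln(4) ≈ 1.386, RHS = 2·ln(2) ≈ 1.386 → satisfies claim

That makes 4 counterexamples.

Answer: 4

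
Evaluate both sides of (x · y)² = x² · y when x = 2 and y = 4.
LHS = (2 · 4)² = 64
RHS = 2² · 4 = 16

LHS ≠ RHS, so the equation does not hold here.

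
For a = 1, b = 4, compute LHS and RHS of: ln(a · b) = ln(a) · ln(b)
LHS = ln(1 · 4) = ln(4) ≈ 1.386
RHS = ln(1) · ln(4) = 0

LHS ≠ RHS (they differ by about 1.386), so the equation does not hold here.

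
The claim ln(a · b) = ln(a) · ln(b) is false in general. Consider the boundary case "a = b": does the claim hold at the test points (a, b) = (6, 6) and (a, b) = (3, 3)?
At (6, 6): LHS = ln(36) ≈ 3.584 ≠ RHS = ln(6)² ≈ 3.21
At (3, 3): LHS = ln(9) ≈ 2.197 ≠ RHS = ln(3)² ≈ 1.207

Answer: No, fails at both test points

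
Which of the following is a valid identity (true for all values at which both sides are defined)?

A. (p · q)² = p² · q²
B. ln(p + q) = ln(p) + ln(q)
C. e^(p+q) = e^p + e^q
A: holds — e.g. at (6, 7), both sides equal 1764.
B: fails at (4, 5) — LHS = ln(9) ≈ 2.197, RHS = ln(4) + ln(5) ≈ 2.996.
C: fails at (4, 5) — LHS = e^9 ≈ 8103, RHS = e^4 + e^5 ≈ 203.

Answer: A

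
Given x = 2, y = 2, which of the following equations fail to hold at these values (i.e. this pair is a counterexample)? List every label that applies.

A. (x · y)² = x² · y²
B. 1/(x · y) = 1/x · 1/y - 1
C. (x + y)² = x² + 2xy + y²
Evaluating each claim at the given values:
A. LHS = 16, RHS = 16 → holds here (LHS = RHS)
B. LHS = 1/4, RHS = -3/4 → fails here (LHS ≠ RHS)
C. LHS = 16, RHS = 16 → holds here (LHS = RHS)

Answer: B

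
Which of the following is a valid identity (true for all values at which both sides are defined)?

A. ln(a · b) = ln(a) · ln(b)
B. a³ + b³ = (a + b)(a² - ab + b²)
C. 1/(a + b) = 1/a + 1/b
B

A: fails at (1, 2) — LHS = ln(2) ≈ 0.6931, RHS = 0.
B: holds — e.g. at (3, 5), both sides equal 152.
C: fails at (4, 4) — LHS = 1/8, RHS = 1/2.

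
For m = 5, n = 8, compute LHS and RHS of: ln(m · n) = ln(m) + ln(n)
LHS = ln(5 · 8) = ln(40) ≈ 3.689
RHS = ln(5) + ln(8) ≈ 3.689

LHS = RHS: the two sides agree.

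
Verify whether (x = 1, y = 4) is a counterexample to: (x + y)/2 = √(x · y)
Substituting x = 1, y = 4:
LHS = (1 + 4)/2 = 5/2
RHS = √(1 · 4) = 2

Since LHS ≠ RHS, this pair disproves the claim.

Answer: Yes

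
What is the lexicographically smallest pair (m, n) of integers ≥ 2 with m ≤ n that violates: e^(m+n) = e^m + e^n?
(m, n) = (2, 2)

Substituting (2, 2) into the claim:
LHS = e^(2+2) = e^4 ≈ 54.6
RHS = e^2 + e^2 = 2·e^2 ≈ 14.78

Since LHS ≠ RHS, this pair disproves the claim, and no lexicographically smaller pair (m ≤ n, integers ≥ 2) does.

For instance (5, 7) is also a counterexample (LHS = e^12 ≈ 162754.8, RHS = e^5 + e^7 ≈ 1245), but it's lexicographically larger.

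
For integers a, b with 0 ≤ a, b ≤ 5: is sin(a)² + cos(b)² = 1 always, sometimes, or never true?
Sometimes true

It holds at (a, b) = (1, 1) (both sides equal 1), but fails at (a, b) = (4, 3) (LHS = sin(4)² + cos(3)² ≈ 1.553, RHS = 1).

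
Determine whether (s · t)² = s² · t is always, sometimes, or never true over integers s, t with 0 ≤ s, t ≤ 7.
It holds at (s, t) = (4, 1) (both sides equal 16), but fails at (s, t) = (6, 6) (LHS = 1296, RHS = 216).

Answer: Sometimes true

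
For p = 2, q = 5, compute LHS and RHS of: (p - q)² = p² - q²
LHS = (2 - 5)² = 9
RHS = 2² - 5² = -21

LHS ≠ RHS, so the equation does not hold here.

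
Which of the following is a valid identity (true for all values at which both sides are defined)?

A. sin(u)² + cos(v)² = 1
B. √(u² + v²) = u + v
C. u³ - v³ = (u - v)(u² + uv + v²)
A: fails at (1, 2) — LHS = cos(2)² + sin(1)² ≈ 0.8813, RHS = 1.
B: fails at (2, 2) — LHS = 2·√(2) ≈ 2.828, RHS = 4.
C: holds — e.g. at (1, 1), both sides equal 0.

Answer: C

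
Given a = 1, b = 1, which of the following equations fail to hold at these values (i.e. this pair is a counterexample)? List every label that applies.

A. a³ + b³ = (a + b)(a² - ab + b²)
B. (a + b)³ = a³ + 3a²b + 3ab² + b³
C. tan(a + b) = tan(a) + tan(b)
C

Evaluating each claim at the given values:
A. LHS = 2, RHS = 2 → holds here (LHS = RHS)
B. LHS = 8, RHS = 8 → holds here (LHS = RHS)
C. LHS = tan(2) ≈ -2.185, RHS = 2·tan(1) ≈ 3.115 → fails here (LHS ≠ RHS)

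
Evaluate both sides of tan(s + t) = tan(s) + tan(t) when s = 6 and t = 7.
LHS = tan(6 + 7) = tan(13) ≈ 0.463
RHS = tan(6) + tan(7) ≈ 0.5804

LHS ≠ RHS (they differ by about 0.1174), so the equation does not hold here.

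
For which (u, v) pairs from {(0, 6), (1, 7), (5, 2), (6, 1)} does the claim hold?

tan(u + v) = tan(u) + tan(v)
(0, 6)

Testing each pair:
(0, 6): LHS = tan(6) ≈ -0.291, RHS = tan(6) ≈ -0.291 → holds
(1, 7): LHS = tan(8) ≈ -6.8, RHS = tan(7) + tan(1) ≈ 2.429 → fails
(5, 2): LHS = tan(7) ≈ 0.8714, RHS = tan(5) + tan(2) ≈ -5.566 → fails
(6, 1): LHS = tan(7) ≈ 0.8714, RHS = tan(6) + tan(1) ≈ 1.266 → fails

1 of 4 pairs satisfies the claim.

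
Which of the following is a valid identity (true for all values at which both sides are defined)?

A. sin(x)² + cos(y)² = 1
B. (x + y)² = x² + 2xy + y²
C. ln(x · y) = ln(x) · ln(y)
B

A: fails at (6, 7) — LHS = sin(6)² + cos(7)² ≈ 0.6464, RHS = 1.
B: holds — e.g. at (4, 4), both sides equal 64.
C: fails at (2, 5) — LHS = ln(10) ≈ 2.303, RHS = ln(2)·ln(5) ≈ 1.116.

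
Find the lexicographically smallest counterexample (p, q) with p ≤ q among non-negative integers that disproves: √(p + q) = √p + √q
Substituting (1, 1) into the claim:
LHS = √(1 + 1) = √(2) ≈ 1.414
RHS = √1 + √1 = 2

Since LHS ≠ RHS, this pair disproves the claim, and no lexicographically smaller pair (p ≤ q, non-negative integers) does.

For instance (1, 4) is also a counterexample (LHS = √(5) ≈ 2.236, RHS = 3), but it's lexicographically larger.

Answer: (p, q) = (1, 1)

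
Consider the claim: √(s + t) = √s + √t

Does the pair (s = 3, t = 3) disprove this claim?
Yes

Substituting s = 3, t = 3:
LHS = √(3 + 3) = √(6) ≈ 2.449
RHS = √3 + √3 = 2·√(3) ≈ 3.464

Since LHS ≠ RHS, this pair disproves the claim.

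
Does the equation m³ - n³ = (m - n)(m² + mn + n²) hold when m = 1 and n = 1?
Substituting m = 1, n = 1:

LHS = 1³ - 1³ = 0
RHS = (1 - 1)(1² + 1·1 + 1²) = 0

LHS = RHS, so the equation holds at this point.

Answer: Holds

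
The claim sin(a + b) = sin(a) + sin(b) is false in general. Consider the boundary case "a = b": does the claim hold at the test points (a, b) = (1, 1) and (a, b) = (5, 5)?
At (1, 1): LHS = sin(2) ≈ 0.9093 ≠ RHS = 2·sin(1) ≈ 1.683
At (5, 5): LHS = sin(10) ≈ -0.544 ≠ RHS = 2·sin(5) ≈ -1.918

Answer: No, fails at both test points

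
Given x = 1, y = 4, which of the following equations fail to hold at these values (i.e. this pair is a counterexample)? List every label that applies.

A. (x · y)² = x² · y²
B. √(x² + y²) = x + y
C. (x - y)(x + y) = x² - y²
Evaluating each claim at the given values:
A. LHS = 16, RHS = 16 → holds here (LHS = RHS)
B. LHS = √(17) ≈ 4.123, RHS = 5 → fails here (LHS ≠ RHS)
C. LHS = -15, RHS = -15 → holds here (LHS = RHS)

Answer: B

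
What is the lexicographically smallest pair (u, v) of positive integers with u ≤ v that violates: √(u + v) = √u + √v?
Substituting (1, 1) into the claim:
LHS = √(1 + 1) = √(2) ≈ 1.414
RHS = √1 + √1 = 2

Since LHS ≠ RHS, this pair disproves the claim, and no lexicographically smaller pair (u ≤ v, positive integers) does.

For instance (4, 7) is also a counterexample (LHS = √(11) ≈ 3.317, RHS = 2 + √(7) ≈ 4.646), but it's lexicographically larger.

Answer: (u, v) = (1, 1)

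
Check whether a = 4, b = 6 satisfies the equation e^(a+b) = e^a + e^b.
Fails

Substituting a = 4, b = 6:

LHS = e^(4+6) = e^10 ≈ 22026.5
RHS = e^4 + e^6 ≈ 458

LHS ≠ RHS, so the equation does not hold at this point.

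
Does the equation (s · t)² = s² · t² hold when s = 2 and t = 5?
Substituting s = 2, t = 5:

LHS = (2 · 5)² = 100
RHS = 2² · 5² = 100

LHS = RHS, so the equation holds at this point.

Answer: Holds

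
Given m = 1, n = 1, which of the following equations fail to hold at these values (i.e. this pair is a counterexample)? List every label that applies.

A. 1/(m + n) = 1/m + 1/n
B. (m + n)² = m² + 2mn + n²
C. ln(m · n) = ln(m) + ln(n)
A

Evaluating each claim at the given values:
A. LHS = 1/2, RHS = 2 → fails here (LHS ≠ RHS)
B. LHS = 4, RHS = 4 → holds here (LHS = RHS)
C. LHS = 0, RHS = 0 → holds here (LHS = RHS)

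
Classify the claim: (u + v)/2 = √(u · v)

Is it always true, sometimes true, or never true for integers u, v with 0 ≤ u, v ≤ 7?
It holds at (u, v) = (3, 3) (both sides equal 3), but fails at (u, v) = (4, 1) (LHS = 5/2, RHS = 2).

Answer: Sometimes true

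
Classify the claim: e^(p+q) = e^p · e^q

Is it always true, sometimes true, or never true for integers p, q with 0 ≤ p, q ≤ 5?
Always true

The identity holds for every pair in the range. For instance at (p, q) = (3, 0): both sides equal e^3 ≈ 20.09.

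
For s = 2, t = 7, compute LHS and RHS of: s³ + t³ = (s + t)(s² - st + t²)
LHS = 2³ + 7³ = 351
RHS = (2 + 7)(2² - 2·7 + 7²) = 351

LHS = RHS: the two sides agree.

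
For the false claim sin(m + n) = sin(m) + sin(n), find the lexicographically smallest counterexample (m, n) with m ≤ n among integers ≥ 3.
(m, n) = (3, 3)

Substituting (3, 3) into the claim:
LHS = sin(3 + 3) = sin(6) ≈ -0.2794
RHS = sin(3) + sin(3) = 2·sin(3) ≈ 0.2822

Since LHS ≠ RHS, this pair disproves the claim, and no lexicographically smaller pair (m ≤ n, integers ≥ 3) does.

For instance (5, 8) is also a counterexample (LHS = sin(13) ≈ 0.4202, RHS = sin(5) + sin(8) ≈ 0.03043), but it's lexicographically larger.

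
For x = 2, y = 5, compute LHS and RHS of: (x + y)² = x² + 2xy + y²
LHS = (2 + 5)² = 49
RHS = 2² + 2·2·5 + 5² = 49

LHS = RHS: the two sides agree.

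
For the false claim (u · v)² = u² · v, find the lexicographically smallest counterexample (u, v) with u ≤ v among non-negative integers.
(u, v) = (1, 2)

At (0, 1): both sides equal 0, so it holds there.
At (1, 1): both sides equal 1, so it holds there.

Substituting (1, 2) into the claim:
LHS = (1 · 2)² = 4
RHS = 1² · 2 = 2

Since LHS ≠ RHS, this pair disproves the claim, and no lexicographically smaller pair (u ≤ v, non-negative integers) does.

For instance (3, 6) is also a counterexample (LHS = 324, RHS = 54), but it's lexicographically larger.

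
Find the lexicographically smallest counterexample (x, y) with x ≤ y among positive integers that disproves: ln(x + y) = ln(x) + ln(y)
(x, y) = (1, 1)

Substituting (1, 1) into the claim:
LHS = ln(1 + 1) = ln(2) ≈ 0.6931
RHS = ln(1) + ln(1) = 0

Since LHS ≠ RHS, this pair disproves the claim, and no lexicographically smaller pair (x ≤ y, positive integers) does.

For instance (1, 5) is also a counterexample (LHS = ln(6) ≈ 1.792, RHS = ln(5) ≈ 1.609), but it's lexicographically larger.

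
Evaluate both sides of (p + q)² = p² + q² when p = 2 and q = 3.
LHS = (2 + 3)² = 25
RHS = 2² + 3² = 13

LHS ≠ RHS, so the equation does not hold here.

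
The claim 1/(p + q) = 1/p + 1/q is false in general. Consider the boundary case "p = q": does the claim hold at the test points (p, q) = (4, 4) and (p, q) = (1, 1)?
No, fails at both test points

At (4, 4): LHS = 1/8 ≠ RHS = 1/2
At (1, 1): LHS = 1/2 ≠ RHS = 2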